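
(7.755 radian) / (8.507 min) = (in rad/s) 0.01519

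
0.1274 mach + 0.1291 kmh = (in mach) 0.1275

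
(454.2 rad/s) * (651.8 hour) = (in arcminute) 3.664e+12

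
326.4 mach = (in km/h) 4.001e+05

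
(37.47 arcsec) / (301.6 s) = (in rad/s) 6.023e-07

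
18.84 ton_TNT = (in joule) 7.883e+10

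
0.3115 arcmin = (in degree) 0.005192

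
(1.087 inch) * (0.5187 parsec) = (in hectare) 4.419e+10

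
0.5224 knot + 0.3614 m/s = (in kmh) 2.269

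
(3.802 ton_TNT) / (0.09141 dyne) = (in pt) 4.933e+19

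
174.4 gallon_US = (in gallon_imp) 145.2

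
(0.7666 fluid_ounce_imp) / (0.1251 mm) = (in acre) 4.302e-05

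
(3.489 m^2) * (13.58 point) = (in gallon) 4.416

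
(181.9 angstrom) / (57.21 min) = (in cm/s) 5.299e-10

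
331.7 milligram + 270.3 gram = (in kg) 0.2706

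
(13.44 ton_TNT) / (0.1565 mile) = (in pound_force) 5.019e+07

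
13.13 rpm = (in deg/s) 78.78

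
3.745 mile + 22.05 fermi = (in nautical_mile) 3.254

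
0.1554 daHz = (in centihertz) 155.4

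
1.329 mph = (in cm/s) 59.41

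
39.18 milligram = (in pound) 8.638e-05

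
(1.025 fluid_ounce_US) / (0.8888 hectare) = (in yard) 3.73e-09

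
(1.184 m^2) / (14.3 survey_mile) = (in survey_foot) 0.0001688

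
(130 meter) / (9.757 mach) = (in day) 4.529e-07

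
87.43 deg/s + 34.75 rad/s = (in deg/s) 2078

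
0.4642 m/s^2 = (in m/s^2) 0.4642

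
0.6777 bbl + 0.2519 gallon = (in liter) 108.7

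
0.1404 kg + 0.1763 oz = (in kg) 0.1454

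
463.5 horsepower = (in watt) 3.456e+05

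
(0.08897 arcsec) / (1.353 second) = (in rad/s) 3.188e-07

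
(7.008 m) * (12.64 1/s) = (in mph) 198.2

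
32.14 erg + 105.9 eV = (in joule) 3.214e-06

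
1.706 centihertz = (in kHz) 1.706e-05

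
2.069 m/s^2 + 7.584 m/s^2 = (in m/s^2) 9.653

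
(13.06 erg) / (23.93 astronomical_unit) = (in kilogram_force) 3.72e-20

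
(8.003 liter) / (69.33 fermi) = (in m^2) 1.154e+11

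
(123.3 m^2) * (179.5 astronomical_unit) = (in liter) 3.311e+18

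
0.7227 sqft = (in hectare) 6.714e-06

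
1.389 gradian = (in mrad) 21.82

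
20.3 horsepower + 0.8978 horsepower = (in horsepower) 21.2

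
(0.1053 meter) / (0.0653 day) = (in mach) 5.481e-08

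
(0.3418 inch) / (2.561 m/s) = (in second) 0.00339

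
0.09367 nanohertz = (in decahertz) 9.367e-12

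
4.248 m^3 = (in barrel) 26.72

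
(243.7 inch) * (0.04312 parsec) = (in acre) 2.035e+12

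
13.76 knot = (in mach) 0.02079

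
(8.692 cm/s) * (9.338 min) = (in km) 0.0487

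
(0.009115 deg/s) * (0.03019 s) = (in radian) 4.803e-06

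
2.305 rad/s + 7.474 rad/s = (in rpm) 93.38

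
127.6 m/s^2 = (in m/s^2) 127.6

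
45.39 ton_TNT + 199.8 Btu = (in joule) 1.899e+11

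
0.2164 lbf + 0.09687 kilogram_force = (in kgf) 0.195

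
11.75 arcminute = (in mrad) 3.418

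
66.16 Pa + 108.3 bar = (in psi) 1571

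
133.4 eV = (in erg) 2.137e-10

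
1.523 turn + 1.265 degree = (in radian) 9.591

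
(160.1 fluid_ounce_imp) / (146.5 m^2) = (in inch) 0.001222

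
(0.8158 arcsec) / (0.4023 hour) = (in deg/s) 1.565e-07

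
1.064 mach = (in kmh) 1304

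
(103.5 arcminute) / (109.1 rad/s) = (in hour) 7.665e-08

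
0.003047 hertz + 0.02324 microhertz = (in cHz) 0.3047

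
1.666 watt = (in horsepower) 0.002234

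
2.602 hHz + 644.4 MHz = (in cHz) 6.444e+10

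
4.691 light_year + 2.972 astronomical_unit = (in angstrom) 4.438e+26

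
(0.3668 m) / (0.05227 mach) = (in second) 0.02061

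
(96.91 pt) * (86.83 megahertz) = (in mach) 8718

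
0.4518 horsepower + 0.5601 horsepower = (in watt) 754.6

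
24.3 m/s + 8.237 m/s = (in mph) 72.78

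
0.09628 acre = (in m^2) 389.6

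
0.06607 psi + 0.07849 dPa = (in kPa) 0.4555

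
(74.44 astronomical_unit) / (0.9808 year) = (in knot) 6.999e+05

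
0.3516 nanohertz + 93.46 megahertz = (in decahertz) 9.346e+06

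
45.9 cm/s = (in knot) 0.8922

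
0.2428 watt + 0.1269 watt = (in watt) 0.3697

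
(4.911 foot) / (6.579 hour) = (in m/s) 6.32e-05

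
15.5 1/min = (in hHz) 0.002583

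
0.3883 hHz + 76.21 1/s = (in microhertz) 1.15e+08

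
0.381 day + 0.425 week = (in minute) 4833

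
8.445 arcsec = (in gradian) 0.002606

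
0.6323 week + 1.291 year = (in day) 475.6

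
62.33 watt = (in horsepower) 0.08359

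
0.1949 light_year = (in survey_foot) 6.05e+15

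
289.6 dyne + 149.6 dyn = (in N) 0.004392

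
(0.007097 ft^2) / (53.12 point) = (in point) 99.73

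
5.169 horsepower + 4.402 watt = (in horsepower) 5.175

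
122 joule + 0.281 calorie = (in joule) 123.2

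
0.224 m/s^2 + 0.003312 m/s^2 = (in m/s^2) 0.2273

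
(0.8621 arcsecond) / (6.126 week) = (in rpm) 1.077e-11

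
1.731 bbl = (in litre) 275.2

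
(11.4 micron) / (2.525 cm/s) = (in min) 7.525e-06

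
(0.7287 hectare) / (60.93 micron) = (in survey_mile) 7.431e+04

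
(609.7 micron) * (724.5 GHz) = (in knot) 8.586e+08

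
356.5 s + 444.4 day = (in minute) 6.399e+05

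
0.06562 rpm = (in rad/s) 0.006872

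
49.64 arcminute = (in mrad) 14.44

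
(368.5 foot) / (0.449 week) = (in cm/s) 0.04136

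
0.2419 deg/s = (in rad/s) 0.004222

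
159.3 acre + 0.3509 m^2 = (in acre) 159.3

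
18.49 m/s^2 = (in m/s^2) 18.49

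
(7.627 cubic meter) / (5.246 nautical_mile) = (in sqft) 0.00845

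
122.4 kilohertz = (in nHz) 1.224e+14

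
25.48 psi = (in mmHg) 1318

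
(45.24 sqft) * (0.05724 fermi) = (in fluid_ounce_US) 8.135e-12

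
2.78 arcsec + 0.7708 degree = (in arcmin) 46.29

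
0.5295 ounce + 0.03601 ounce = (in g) 16.03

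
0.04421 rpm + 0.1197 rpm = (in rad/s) 0.01716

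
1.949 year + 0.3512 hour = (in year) 1.949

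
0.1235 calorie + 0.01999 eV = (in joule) 0.5167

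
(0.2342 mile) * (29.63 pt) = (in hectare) 0.000394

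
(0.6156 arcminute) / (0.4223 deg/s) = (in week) 4.017e-08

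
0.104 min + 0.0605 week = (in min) 609.9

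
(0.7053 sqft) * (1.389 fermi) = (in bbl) 5.725e-16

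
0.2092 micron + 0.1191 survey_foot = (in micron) 3.63e+04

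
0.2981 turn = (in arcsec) 3.863e+05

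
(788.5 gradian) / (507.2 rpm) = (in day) 2.699e-06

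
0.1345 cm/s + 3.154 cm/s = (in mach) 9.658e-05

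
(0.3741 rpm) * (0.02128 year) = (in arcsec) 5.423e+09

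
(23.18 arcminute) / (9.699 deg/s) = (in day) 4.61e-07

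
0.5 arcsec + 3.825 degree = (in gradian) 4.25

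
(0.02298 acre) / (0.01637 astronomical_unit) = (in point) 0.0001076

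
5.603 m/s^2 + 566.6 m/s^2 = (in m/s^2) 572.2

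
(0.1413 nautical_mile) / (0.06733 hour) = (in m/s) 1.08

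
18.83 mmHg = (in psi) 0.3641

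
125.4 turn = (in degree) 4.514e+04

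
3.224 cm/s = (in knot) 0.06267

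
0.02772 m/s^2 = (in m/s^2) 0.02772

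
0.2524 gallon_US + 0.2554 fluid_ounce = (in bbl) 0.006057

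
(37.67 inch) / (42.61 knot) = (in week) 7.217e-08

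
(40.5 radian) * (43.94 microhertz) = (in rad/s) 0.00178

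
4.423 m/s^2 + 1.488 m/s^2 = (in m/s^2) 5.911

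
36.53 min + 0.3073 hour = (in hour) 0.9161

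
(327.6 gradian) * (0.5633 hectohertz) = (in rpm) 2768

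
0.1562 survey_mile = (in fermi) 2.514e+17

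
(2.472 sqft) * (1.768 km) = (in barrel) 2554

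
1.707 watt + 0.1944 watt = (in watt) 1.901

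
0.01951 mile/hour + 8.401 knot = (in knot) 8.418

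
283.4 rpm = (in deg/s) 1700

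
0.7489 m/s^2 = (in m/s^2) 0.7489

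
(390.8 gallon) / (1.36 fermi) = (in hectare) 1.088e+11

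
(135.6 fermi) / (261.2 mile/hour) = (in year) 3.682e-23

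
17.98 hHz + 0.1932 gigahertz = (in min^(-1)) 1.159e+10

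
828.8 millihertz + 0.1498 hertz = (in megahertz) 9.786e-07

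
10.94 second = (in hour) 0.003039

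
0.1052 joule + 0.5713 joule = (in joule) 0.6765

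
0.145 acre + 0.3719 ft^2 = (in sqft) 6317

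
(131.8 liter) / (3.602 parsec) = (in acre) 2.93e-22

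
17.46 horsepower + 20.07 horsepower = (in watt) 2.799e+04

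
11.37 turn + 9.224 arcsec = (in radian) 71.44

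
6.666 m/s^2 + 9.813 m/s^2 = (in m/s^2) 16.48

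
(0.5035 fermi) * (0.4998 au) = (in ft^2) 0.0004052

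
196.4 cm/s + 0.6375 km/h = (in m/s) 2.141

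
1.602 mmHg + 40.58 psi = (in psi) 40.61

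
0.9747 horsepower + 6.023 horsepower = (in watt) 5218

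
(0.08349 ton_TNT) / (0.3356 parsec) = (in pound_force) 7.583e-09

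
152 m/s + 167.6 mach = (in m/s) 5.722e+04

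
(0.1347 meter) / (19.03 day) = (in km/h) 2.949e-07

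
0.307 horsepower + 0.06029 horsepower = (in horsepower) 0.3673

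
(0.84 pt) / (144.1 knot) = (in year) 1.268e-13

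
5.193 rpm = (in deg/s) 31.16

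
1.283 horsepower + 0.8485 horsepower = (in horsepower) 2.131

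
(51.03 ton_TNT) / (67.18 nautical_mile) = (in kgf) 1.75e+05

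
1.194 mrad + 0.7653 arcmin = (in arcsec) 292.2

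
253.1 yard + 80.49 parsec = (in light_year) 262.5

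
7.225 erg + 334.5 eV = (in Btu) 6.848e-10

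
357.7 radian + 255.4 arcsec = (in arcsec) 7.378e+07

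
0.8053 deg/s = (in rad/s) 0.01406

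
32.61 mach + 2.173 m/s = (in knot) 2.159e+04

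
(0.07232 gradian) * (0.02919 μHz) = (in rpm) 3.167e-10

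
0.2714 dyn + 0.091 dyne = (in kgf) 3.695e-07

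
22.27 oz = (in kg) 0.6313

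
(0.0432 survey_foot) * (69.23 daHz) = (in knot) 17.72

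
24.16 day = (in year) 0.06619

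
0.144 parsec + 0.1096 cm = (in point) 1.26e+19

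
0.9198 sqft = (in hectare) 8.545e-06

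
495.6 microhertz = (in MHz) 4.956e-10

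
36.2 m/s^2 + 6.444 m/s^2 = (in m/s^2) 42.64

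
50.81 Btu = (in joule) 5.361e+04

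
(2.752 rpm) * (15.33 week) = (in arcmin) 9.186e+09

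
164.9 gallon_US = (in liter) 624.2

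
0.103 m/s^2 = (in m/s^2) 0.103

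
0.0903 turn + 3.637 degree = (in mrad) 630.8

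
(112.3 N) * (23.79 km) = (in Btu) 2532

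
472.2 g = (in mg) 4.722e+05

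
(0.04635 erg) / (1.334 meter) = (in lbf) 7.811e-10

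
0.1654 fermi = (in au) 1.106e-27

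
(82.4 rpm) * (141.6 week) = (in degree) 4.234e+10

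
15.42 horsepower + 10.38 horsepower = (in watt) 1.924e+04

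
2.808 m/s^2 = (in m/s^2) 2.808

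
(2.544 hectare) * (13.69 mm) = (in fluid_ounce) 1.178e+07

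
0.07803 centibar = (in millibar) 0.7803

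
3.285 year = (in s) 1.036e+08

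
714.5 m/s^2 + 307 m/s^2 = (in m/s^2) 1022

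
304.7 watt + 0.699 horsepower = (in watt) 825.9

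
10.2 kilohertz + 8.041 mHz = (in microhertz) 1.02e+10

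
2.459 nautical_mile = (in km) 4.554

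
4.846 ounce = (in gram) 137.4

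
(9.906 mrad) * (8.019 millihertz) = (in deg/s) 0.004551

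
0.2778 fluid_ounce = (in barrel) 5.167e-05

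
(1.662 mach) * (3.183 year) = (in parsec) 1.841e-06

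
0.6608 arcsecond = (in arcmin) 0.01101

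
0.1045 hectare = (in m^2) 1045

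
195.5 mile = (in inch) 1.239e+07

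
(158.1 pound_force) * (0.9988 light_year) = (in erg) 6.645e+25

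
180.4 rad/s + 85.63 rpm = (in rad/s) 189.4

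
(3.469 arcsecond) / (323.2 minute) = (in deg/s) 4.969e-08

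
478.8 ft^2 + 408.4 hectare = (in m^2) 4.084e+06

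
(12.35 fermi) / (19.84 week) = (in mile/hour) 2.302e-21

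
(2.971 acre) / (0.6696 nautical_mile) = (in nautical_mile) 0.005235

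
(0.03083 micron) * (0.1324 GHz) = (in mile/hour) 9.131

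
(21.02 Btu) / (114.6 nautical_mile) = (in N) 0.1045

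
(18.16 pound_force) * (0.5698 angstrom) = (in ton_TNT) 1.1e-18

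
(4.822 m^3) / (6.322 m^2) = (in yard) 0.8341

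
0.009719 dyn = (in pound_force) 2.185e-08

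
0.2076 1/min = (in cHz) 0.346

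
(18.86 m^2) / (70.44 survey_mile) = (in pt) 0.4716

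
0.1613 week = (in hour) 27.1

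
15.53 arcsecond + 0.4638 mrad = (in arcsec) 111.2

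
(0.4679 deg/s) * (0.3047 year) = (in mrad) 7.847e+07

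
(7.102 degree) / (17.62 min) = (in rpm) 0.00112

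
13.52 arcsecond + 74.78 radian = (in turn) 11.9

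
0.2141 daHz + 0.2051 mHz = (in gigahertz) 2.141e-09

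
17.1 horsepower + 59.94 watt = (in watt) 1.281e+04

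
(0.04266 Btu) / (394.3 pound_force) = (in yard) 0.02806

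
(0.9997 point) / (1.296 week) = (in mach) 1.321e-12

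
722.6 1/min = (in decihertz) 120.4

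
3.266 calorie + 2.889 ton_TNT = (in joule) 1.209e+10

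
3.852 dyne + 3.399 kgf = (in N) 33.33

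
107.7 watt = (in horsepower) 0.1444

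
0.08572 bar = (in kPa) 8.572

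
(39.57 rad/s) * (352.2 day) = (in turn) 1.916e+08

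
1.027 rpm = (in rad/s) 0.1075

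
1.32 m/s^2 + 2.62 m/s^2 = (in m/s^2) 3.94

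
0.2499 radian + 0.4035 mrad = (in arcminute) 860.5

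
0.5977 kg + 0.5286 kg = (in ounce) 39.73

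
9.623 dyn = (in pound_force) 2.163e-05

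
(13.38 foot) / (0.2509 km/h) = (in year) 1.856e-06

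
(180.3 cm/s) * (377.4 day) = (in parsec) 1.905e-09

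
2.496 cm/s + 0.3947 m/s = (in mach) 0.001232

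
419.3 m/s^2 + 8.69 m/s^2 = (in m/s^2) 428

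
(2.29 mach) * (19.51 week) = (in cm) 9.201e+11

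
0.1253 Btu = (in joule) 132.2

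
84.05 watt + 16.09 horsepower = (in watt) 1.208e+04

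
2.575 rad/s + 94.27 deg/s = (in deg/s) 241.8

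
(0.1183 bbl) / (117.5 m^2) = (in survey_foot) 0.0005252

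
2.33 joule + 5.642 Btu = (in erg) 5.955e+10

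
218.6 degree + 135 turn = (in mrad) 8.52e+05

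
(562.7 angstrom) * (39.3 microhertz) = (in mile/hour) 4.947e-12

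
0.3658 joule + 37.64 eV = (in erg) 3.658e+06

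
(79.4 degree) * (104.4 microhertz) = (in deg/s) 0.008289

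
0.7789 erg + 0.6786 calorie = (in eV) 1.772e+19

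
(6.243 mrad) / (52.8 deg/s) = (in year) 2.148e-10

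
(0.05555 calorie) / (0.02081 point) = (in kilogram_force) 3228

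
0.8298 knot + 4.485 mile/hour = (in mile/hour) 5.44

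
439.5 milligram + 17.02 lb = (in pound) 17.02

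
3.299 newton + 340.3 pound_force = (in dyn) 1.517e+08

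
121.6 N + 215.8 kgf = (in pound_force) 503.1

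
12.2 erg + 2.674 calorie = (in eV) 6.983e+19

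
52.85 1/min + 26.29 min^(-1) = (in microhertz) 1.319e+06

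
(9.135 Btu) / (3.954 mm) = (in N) 2.438e+06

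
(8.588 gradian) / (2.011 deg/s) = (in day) 4.448e-05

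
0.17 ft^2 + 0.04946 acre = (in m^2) 200.2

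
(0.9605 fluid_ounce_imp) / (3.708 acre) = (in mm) 1.819e-06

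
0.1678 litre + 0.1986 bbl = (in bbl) 0.1997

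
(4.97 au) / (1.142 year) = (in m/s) 2.064e+04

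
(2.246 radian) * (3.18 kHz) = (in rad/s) 7142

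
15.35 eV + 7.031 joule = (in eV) 4.388e+19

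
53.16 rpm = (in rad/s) 5.567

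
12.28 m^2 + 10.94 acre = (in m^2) 4.428e+04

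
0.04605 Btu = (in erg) 4.859e+08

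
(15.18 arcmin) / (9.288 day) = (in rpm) 5.255e-08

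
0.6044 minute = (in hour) 0.01007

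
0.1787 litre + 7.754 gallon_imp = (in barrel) 0.2228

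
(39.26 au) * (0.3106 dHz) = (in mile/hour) 4.081e+11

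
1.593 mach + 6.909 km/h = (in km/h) 1960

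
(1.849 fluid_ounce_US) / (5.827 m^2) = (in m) 9.384e-06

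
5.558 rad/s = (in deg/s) 318.4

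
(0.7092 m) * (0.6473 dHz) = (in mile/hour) 0.1027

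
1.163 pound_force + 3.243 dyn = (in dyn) 5.173e+05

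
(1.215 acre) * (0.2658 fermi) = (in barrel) 8.22e-12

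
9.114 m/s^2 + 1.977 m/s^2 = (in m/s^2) 11.09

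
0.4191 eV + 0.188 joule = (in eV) 1.173e+18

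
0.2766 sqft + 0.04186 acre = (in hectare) 0.01694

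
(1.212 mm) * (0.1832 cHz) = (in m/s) 2.22e-06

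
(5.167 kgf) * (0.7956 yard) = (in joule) 36.86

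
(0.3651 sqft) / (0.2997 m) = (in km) 0.0001132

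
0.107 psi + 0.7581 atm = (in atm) 0.7654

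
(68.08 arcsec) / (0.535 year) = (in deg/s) 1.121e-09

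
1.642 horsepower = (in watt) 1224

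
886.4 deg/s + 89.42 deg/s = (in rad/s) 17.03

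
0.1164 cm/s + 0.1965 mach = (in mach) 0.1965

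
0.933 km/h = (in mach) 0.0007611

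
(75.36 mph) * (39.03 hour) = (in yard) 5.177e+06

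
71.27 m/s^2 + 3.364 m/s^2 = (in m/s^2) 74.63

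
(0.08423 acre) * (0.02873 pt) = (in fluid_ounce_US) 116.8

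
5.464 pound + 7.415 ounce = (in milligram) 2.689e+06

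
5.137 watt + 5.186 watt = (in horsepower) 0.01384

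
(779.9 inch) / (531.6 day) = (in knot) 8.384e-07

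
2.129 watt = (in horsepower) 0.002855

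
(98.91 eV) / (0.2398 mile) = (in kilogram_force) 4.187e-21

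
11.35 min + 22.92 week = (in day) 160.4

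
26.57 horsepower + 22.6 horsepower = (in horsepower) 49.17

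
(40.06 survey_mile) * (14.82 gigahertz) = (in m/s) 9.555e+14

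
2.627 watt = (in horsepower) 0.003523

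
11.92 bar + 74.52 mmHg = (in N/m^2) 1.202e+06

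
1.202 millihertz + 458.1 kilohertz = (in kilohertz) 458.1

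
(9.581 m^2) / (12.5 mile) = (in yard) 0.0005209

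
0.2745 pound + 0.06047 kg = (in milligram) 1.85e+05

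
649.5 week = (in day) 4546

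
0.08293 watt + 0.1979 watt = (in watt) 0.2808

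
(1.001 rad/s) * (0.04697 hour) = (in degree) 9698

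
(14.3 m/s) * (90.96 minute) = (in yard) 8.535e+04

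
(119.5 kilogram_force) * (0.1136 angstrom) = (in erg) 0.1331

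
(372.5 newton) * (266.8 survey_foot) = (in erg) 3.029e+11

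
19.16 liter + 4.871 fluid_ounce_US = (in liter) 19.3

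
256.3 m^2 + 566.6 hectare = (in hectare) 566.6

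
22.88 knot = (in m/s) 11.77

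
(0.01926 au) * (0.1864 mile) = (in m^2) 8.643e+11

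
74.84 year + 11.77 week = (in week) 3914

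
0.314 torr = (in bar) 0.0004186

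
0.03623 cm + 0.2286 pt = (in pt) 1.256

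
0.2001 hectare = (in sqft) 2.154e+04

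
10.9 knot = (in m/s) 5.607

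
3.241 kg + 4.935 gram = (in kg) 3.246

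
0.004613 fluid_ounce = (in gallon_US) 3.604e-05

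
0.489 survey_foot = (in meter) 0.149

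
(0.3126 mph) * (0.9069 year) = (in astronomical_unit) 2.672e-05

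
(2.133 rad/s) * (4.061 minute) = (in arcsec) 1.072e+08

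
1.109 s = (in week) 1.834e-06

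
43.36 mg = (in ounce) 0.001529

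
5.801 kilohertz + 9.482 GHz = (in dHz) 9.482e+10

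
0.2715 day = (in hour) 6.516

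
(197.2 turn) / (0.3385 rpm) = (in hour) 9.71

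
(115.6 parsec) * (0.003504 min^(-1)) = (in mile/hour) 4.66e+14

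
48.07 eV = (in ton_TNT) 1.841e-27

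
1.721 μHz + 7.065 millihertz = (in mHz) 7.067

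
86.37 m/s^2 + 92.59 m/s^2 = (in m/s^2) 179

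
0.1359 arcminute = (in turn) 6.292e-06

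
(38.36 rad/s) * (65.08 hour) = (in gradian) 5.721e+08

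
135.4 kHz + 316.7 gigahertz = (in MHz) 3.167e+05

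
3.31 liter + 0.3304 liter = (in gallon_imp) 0.8008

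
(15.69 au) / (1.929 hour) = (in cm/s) 3.38e+10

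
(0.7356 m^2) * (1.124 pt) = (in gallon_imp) 0.06416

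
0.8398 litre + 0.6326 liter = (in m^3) 0.001472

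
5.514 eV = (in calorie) 2.111e-19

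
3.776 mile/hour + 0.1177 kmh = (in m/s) 1.721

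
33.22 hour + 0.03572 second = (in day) 1.384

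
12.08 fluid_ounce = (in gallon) 0.09438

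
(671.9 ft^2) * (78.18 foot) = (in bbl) 9356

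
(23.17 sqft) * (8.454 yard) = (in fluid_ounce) 5.627e+05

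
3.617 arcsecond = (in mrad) 0.01754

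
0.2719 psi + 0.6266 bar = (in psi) 9.36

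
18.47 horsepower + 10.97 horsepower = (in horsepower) 29.44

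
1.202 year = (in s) 3.791e+07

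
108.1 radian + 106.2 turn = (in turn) 123.4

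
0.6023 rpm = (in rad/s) 0.06307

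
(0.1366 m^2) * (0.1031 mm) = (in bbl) 8.858e-05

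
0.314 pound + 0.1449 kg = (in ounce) 10.14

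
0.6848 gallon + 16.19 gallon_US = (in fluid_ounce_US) 2160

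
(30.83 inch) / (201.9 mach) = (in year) 3.612e-13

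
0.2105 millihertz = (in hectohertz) 2.105e-06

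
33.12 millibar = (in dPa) 3.312e+04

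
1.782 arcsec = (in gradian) 0.00055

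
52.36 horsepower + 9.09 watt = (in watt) 3.905e+04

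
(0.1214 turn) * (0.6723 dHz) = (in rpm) 0.4897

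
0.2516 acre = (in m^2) 1018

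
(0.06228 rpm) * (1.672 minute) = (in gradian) 41.65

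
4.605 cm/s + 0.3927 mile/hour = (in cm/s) 22.16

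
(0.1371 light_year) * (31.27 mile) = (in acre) 1.613e+16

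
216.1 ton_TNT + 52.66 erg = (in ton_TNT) 216.1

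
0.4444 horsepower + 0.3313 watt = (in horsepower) 0.4448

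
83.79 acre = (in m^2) 3.391e+05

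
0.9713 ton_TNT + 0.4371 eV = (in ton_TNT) 0.9713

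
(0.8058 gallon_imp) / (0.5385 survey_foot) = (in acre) 5.515e-06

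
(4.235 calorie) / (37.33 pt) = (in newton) 1346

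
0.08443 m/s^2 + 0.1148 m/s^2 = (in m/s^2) 0.1992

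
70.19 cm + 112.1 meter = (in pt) 3.198e+05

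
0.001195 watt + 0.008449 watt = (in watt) 0.009644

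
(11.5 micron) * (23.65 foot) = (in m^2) 8.29e-05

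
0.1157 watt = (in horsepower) 0.0001552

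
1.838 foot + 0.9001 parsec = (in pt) 7.873e+19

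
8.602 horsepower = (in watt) 6415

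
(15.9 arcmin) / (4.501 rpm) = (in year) 3.112e-10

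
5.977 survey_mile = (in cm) 9.619e+05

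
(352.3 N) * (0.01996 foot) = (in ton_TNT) 5.123e-10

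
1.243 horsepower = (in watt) 926.9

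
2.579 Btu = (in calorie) 650.3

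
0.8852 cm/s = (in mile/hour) 0.0198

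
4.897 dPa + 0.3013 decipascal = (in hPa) 0.005198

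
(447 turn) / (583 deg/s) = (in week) 0.0004564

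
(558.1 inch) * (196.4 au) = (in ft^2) 4.483e+15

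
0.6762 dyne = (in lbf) 1.52e-06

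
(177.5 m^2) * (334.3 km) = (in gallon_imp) 1.305e+10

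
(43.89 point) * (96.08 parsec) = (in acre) 1.134e+13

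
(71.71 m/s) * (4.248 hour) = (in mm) 1.097e+09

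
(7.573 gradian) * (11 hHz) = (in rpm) 1250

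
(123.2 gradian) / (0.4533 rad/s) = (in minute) 0.07115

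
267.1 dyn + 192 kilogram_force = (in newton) 1883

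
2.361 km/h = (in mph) 1.467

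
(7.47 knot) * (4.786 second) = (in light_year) 1.944e-15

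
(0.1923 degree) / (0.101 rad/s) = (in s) 0.03323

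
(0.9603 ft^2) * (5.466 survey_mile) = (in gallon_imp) 1.726e+05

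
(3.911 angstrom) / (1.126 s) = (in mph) 7.77e-10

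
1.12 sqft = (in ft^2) 1.12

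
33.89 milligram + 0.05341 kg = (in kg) 0.05344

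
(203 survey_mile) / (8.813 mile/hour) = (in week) 0.1371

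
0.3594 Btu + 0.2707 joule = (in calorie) 90.69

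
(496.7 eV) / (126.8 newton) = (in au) 4.195e-30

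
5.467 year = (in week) 285.1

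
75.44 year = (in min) 3.965e+07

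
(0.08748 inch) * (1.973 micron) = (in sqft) 4.719e-08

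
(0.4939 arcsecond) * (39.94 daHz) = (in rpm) 0.009133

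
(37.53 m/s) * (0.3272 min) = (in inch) 2.901e+04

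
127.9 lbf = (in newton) 568.9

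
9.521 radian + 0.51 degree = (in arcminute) 3.276e+04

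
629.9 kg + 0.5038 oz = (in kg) 629.9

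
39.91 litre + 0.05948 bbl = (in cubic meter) 0.04937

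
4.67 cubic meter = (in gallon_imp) 1027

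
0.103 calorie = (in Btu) 0.0004085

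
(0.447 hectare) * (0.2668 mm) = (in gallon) 315.1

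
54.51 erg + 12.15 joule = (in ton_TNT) 2.904e-09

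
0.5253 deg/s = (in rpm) 0.08755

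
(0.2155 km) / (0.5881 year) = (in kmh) 4.183e-05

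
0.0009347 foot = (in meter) 0.0002849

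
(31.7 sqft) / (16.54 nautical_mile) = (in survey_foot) 0.0003154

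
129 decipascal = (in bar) 0.000129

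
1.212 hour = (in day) 0.0505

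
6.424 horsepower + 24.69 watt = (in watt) 4815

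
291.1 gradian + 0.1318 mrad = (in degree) 262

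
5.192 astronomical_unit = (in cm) 7.767e+13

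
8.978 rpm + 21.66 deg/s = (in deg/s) 75.53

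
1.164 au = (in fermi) 1.741e+26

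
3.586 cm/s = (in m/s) 0.03586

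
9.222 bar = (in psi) 133.8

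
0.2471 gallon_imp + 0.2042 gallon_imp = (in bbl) 0.0129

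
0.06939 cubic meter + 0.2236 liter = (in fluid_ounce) 2354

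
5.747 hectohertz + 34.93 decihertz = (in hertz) 578.2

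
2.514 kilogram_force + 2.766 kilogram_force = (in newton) 51.78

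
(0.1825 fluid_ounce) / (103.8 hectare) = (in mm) 5.2e-09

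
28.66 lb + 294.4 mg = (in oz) 458.6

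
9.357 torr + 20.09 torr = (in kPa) 3.926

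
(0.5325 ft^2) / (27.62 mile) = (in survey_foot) 3.651e-06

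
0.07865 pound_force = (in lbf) 0.07865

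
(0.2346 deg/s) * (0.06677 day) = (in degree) 1353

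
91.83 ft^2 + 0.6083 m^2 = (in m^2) 9.14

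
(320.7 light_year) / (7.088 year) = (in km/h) 4.886e+10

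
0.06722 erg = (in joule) 6.722e-09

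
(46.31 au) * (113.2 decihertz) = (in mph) 1.754e+14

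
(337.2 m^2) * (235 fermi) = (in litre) 7.924e-08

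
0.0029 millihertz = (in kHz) 2.9e-09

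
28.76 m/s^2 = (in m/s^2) 28.76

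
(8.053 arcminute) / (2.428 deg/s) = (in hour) 1.536e-05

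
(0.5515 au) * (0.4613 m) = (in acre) 9.405e+06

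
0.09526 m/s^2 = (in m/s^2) 0.09526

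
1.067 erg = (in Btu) 1.011e-10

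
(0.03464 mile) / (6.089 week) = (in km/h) 5.45e-05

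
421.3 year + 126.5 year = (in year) 547.8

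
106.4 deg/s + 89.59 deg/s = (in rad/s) 3.421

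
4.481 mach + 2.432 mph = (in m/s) 1527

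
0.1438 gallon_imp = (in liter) 0.6537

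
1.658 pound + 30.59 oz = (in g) 1619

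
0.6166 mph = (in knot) 0.5358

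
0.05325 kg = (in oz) 1.878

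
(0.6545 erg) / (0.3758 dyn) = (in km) 1.742e-05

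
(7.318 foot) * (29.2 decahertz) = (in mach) 1.913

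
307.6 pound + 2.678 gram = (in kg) 139.5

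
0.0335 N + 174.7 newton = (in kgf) 17.82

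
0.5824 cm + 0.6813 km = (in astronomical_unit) 4.554e-09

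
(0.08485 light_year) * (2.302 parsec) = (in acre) 1.409e+28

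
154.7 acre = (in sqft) 6.739e+06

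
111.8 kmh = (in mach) 0.09121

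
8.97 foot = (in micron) 2.734e+06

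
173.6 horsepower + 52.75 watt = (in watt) 1.295e+05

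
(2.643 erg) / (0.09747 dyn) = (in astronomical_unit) 1.813e-12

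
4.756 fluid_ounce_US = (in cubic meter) 0.0001407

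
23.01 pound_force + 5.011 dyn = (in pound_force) 23.01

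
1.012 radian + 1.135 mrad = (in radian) 1.013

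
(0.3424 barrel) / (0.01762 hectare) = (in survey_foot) 0.001014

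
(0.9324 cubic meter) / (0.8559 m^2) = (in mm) 1089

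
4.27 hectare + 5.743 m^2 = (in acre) 10.55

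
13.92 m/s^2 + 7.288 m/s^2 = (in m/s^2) 21.21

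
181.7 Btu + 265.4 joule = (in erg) 1.92e+12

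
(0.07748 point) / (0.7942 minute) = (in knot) 1.115e-06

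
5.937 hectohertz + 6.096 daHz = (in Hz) 654.7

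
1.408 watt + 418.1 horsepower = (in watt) 3.118e+05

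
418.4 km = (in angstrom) 4.184e+15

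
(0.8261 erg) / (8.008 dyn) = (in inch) 0.04061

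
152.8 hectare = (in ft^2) 1.645e+07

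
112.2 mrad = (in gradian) 7.143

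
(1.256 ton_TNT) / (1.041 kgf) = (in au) 0.003441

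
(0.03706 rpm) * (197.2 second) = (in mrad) 765.3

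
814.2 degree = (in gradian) 904.7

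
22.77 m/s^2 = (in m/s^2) 22.77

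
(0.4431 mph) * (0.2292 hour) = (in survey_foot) 536.2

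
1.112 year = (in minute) 5.845e+05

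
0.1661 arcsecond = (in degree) 4.614e-05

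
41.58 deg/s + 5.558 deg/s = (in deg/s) 47.14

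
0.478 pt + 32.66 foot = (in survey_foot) 32.66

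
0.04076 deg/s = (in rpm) 0.006793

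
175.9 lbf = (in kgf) 79.79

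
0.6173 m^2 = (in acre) 0.0001525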